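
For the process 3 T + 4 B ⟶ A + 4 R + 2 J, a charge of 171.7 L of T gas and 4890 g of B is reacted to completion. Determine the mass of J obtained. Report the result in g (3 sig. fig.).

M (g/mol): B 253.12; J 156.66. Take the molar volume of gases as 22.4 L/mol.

801 g

n(T) = 171.7 / 22.4 = 7.665 mol
n(B) = 4890 / 253.12 = 19.32 mol
n/ν for T = 7.665/3 = 2.555
n/ν for B = 19.32/4 = 4.830
Smallest n/ν is T → limiting reagent.
n(J) = (2/3) × 7.665 = 5.110 mol
mass = 5.110 × 156.66 = 800.5 g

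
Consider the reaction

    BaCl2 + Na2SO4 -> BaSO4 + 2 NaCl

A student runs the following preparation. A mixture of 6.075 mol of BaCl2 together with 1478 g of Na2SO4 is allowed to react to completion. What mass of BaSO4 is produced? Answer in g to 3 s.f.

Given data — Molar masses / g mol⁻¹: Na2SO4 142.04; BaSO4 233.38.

n(BaCl2) = 6.075 mol
n(Na2SO4) = 1478 / 142.04 = 10.41 mol
n/ν for BaCl2 = 6.075/1 = 6.075
n/ν for Na2SO4 = 10.41/1 = 10.41
Smallest n/ν is BaCl2 → limiting reagent.
n(BaSO4) = (1/1) × 6.075 = 6.075 mol
mass = 6.075 × 233.38 = 1418 g

1420 g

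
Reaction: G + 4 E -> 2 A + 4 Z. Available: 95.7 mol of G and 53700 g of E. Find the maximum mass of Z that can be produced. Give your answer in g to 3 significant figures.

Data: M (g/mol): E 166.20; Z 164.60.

n(G) = 95.70 mol
n(E) = 53700 / 166.20 = 323.1 mol
n/ν for G = 95.70/1 = 95.70
n/ν for E = 323.1/4 = 80.78
Smallest n/ν is E → limiting reagent.
n(Z) = (4/4) × 323.1 = 323.1 mol
mass = 323.1 × 164.60 = 53180 g

53200 g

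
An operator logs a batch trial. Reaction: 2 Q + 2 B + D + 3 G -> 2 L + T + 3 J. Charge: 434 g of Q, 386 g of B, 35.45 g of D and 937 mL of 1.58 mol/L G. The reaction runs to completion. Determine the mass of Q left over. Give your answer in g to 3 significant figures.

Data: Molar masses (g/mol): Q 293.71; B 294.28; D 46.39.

144 g

n(Q) = 434.0 / 293.71 = 1.478 mol
n(B) = 386.0 / 294.28 = 1.312 mol
n(D) = 35.45 / 46.39 = 0.7642 mol
n(G) = 1.58 × 937.0/1000 = 1.480 mol
n/ν for Q = 1.478/2 = 0.7390
n/ν for B = 1.312/2 = 0.6560
n/ν for D = 0.7642/1 = 0.7642
n/ν for G = 1.480/3 = 0.4933
Smallest n/ν is G → limiting reagent.
Q consumed = (2/3) × 1.480 = 0.9867 mol
Q remaining = 1.478 − 0.9867 = 0.4913 mol
mass = 0.4913 × 293.71 = 144.3 g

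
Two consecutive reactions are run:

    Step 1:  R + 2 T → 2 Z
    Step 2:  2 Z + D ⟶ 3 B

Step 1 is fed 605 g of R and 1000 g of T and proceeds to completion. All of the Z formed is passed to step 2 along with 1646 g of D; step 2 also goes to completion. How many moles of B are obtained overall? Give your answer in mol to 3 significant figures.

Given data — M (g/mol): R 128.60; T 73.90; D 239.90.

Step 1:
n(R) = 605.0 / 128.60 = 4.705 mol
n(T) = 1000 / 73.90 = 13.53 mol
n/ν for R = 4.705/1 = 4.705
n/ν for T = 13.53/2 = 6.765
Smallest n/ν is R → limiting reagent.
n(Z) produced = (2/1) × 4.705 = 9.410 mol
Step 2:
n(Z) available = 9.410 mol
n(D) = 1646 / 239.90 = 6.861 mol
n/ν for Z = 9.410/2 = 4.705
n/ν for D = 6.861/1 = 6.861
Smallest n/ν is Z → limiting reagent.
n(B) = (3/2) × 9.410 = 14.12 mol

14.1 mol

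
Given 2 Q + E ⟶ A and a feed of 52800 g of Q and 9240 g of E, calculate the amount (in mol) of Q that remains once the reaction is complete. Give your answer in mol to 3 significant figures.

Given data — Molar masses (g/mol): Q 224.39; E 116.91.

n(Q) = 52800 / 224.39 = 235.3 mol
n(E) = 9240 / 116.91 = 79.04 mol
n/ν → Q: 117.7, E: 79.04; E is limiting.
Q consumed = (2/1) × 79.04 = 158.1 mol
Q remaining = 235.3 − 158.1 = 77.20 mol

77.2 mol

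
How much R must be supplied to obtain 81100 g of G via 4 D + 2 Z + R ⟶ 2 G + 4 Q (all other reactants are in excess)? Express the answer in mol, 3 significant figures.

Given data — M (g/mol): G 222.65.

n(G) = 81100 / 222.65 = 364.2 mol
n(R) = (1/2) × 364.2 = 182.1 mol

182 mol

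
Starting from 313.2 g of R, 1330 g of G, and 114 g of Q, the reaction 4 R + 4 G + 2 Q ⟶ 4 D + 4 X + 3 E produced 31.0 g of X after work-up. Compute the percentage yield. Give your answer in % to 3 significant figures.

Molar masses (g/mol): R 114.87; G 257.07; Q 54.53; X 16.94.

67.1 %

n(R) = 313.2 / 114.87 = 2.727 mol
n(G) = 1330 / 257.07 = 5.174 mol
n(Q) = 114.0 / 54.53 = 2.091 mol
n/ν → R: 0.6818, G: 1.294, Q: 1.046; R is limiting.
theoretical n(X) = (4/4) × 2.727 = 2.727 mol → 46.20 g
% yield = 31.0 / 46.20 × 100 = 67.10 %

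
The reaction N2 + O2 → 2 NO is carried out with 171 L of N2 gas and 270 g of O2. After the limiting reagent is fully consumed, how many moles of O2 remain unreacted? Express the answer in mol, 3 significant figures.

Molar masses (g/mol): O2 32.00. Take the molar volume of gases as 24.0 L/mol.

1.31 mol

n(N2) = 171.0 / 24.0 = 7.125 mol
n(O2) = 270.0 / 32.00 = 8.438 mol
n/ν → N2: 7.125, O2: 8.438; N2 is limiting.
O2 consumed = (1/1) × 7.125 = 7.125 mol
O2 remaining = 8.438 − 7.125 = 1.313 mol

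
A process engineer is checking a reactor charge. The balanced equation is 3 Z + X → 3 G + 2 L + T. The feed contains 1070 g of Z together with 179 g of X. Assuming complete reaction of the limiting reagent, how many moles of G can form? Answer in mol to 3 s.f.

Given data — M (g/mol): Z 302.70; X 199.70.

n(Z) = 1070 / 302.70 = 3.535 mol
n(X) = 179.0 / 199.70 = 0.8963 mol
n/ν → Z: 1.178, X: 0.8963; X is limiting.
n(G) = (3/1) × 0.8963 = 2.689 mol

2.69 mol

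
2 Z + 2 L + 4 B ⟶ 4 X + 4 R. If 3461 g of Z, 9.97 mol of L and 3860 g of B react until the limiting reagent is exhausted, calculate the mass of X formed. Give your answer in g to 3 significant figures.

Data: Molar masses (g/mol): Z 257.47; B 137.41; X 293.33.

n(Z) = 3461 / 257.47 = 13.44 mol
n(L) = 9.970 mol
n(B) = 3860 / 137.41 = 28.09 mol
n/ν for Z = 13.44/2 = 6.720
n/ν for L = 9.970/2 = 4.985
n/ν for B = 28.09/4 = 7.023
Smallest n/ν is L → limiting reagent.
n(X) = (4/2) × 9.970 = 19.94 mol
mass = 19.94 × 293.33 = 5849 g

5850 g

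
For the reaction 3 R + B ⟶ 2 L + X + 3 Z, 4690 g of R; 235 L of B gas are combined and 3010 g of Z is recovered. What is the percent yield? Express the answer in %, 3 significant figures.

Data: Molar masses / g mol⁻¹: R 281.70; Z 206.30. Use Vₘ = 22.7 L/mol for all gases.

n(R) = 4690 / 281.70 = 16.65 mol
n(B) = 235.0 / 22.7 = 10.35 mol
n/ν for R = 16.65/3 = 5.550
n/ν for B = 10.35/1 = 10.35
Smallest n/ν is R → limiting reagent.
theoretical n(Z) = (3/3) × 16.65 = 16.65 mol → 3435 g
% yield = 3010 / 3435 × 100 = 87.63 %

87.6 %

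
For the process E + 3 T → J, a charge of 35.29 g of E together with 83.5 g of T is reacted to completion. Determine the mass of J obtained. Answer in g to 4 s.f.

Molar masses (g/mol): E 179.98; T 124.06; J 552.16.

108.3 g

n(E) = 35.29 / 179.98 = 0.1961 mol
n(T) = 83.50 / 124.06 = 0.6731 mol
n/ν for E = 0.1961/1 = 0.1961
n/ν for T = 0.6731/3 = 0.2244
Smallest n/ν is E → limiting reagent.
n(J) = (1/1) × 0.1961 = 0.1961 mol
mass = 0.1961 × 552.16 = 108.3 g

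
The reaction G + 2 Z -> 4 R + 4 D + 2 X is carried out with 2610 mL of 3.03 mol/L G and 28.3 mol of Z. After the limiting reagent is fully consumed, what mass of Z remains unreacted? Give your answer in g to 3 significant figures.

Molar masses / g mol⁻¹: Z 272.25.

3400 g

n(G) = 3.03 × 2610/1000 = 7.908 mol
n(Z) = 28.30 mol
n/ν for G = 7.908/1 = 7.908
n/ν for Z = 28.30/2 = 14.15
Smallest n/ν is G → limiting reagent.
Z consumed = (2/1) × 7.908 = 15.82 mol
Z remaining = 28.30 − 15.82 = 12.48 mol
mass = 12.48 × 272.25 = 3398 g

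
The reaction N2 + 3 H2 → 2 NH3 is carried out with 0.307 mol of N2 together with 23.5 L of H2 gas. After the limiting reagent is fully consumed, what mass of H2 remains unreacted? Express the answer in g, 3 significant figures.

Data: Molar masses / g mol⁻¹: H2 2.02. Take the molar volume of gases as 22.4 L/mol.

n(N2) = 0.3070 mol
n(H2) = 23.50 / 22.4 = 1.049 mol
n/ν for N2 = 0.3070/1 = 0.3070
n/ν for H2 = 1.049/3 = 0.3497
Smallest n/ν is N2 → limiting reagent.
H2 consumed = (3/1) × 0.3070 = 0.9210 mol
H2 remaining = 1.049 − 0.9210 = 0.1280 mol
mass = 0.1280 × 2.02 = 0.2586 g

0.259 g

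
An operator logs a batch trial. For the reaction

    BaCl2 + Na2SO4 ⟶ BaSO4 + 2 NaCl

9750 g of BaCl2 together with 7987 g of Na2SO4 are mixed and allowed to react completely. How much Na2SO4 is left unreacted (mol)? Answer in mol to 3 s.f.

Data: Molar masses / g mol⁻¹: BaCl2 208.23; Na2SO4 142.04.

9.41 mol

n(BaCl2) = 9750 / 208.23 = 46.82 mol
n(Na2SO4) = 7987 / 142.04 = 56.23 mol
n/ν for BaCl2 = 46.82/1 = 46.82
n/ν for Na2SO4 = 56.23/1 = 56.23
Smallest n/ν is BaCl2 → limiting reagent.
Na2SO4 consumed = (1/1) × 46.82 = 46.82 mol
Na2SO4 remaining = 56.23 − 46.82 = 9.410 mol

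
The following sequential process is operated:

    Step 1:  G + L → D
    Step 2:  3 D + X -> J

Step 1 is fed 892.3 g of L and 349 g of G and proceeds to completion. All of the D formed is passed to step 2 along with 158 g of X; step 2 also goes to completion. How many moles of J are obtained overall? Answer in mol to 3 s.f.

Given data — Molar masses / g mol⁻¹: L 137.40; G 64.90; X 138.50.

1.14 mol

Step 1:
n(L) = 892.3 / 137.40 = 6.494 mol
n(G) = 349.0 / 64.90 = 5.378 mol
n/ν for L = 6.494/1 = 6.494
n/ν for G = 5.378/1 = 5.378
Smallest n/ν is G → limiting reagent.
n(D) produced = (1/1) × 5.378 = 5.378 mol
Step 2:
n(D) available = 5.378 mol
n(X) = 158.0 / 138.50 = 1.141 mol
n/ν for D = 5.378/3 = 1.793
n/ν for X = 1.141/1 = 1.141
Smallest n/ν is X → limiting reagent.
n(J) = (1/1) × 1.141 = 1.141 mol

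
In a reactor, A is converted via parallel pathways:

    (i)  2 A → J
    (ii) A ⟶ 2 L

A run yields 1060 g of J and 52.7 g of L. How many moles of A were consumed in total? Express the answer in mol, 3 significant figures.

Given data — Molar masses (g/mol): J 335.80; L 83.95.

n(J) = 1060 / 335.80 = 3.157 mol
n(L) = 52.7 / 83.95 = 0.6278 mol
n(A) via (i) = (2/1)×3.157 = 6.314 mol
n(A) via (ii) = (1/2)×0.6278 = 0.3139 mol
total n(A) = 6.314 + 0.3139 = 6.628 mol

6.63 mol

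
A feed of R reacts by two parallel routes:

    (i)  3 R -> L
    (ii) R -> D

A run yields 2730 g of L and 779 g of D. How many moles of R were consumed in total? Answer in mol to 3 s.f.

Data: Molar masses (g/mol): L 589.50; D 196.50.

17.9 mol

n(L) = 2730 / 589.50 = 4.631 mol
n(D) = 779 / 196.50 = 3.964 mol
n(R) via (i) = (3/1)×4.631 = 13.89 mol
n(R) via (ii) = (1/1)×3.964 = 3.964 mol
total n(R) = 13.89 + 3.964 = 17.85 mol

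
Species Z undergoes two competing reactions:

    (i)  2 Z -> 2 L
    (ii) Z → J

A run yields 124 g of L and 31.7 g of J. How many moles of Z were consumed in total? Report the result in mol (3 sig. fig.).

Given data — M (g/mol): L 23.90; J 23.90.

6.51 mol

n(L) = 124 / 23.90 = 5.188 mol
n(J) = 31.7 / 23.90 = 1.326 mol
n(Z) via (i) = (2/2)×5.188 = 5.188 mol
n(Z) via (ii) = (1/1)×1.326 = 1.326 mol
total n(Z) = 5.188 + 1.326 = 6.514 mol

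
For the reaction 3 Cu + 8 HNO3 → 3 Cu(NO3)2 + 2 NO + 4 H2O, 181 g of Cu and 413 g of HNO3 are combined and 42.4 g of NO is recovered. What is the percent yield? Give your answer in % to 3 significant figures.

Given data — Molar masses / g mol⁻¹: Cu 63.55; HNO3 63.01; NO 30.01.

86.2 %

n(Cu) = 181.0 / 63.55 = 2.848 mol
n(HNO3) = 413.0 / 63.01 = 6.555 mol
n/ν for Cu = 2.848/3 = 0.9493
n/ν for HNO3 = 6.555/8 = 0.8194
Smallest n/ν is HNO3 → limiting reagent.
theoretical n(NO) = (2/8) × 6.555 = 1.639 mol → 49.19 g
% yield = 42.4 / 49.19 × 100 = 86.20 %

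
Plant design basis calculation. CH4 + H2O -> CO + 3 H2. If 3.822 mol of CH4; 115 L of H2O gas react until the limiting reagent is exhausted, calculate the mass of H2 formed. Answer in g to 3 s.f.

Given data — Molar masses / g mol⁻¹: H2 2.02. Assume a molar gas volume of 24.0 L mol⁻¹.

23.2 g

n(CH4) = 3.822 mol
n(H2O) = 115.0 / 24.0 = 4.792 mol
n/ν → CH4: 3.822, H2O: 4.792; CH4 is limiting.
n(H2) = (3/1) × 3.822 = 11.47 mol
mass = 11.47 × 2.02 = 23.17 g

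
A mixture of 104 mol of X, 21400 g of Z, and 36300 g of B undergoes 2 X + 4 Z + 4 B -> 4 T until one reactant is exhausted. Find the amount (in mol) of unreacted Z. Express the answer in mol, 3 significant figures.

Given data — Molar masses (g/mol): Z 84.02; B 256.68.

113 mol

n(X) = 104.0 mol
n(Z) = 21400 / 84.02 = 254.7 mol
n(B) = 36300 / 256.68 = 141.4 mol
n/ν for X = 104.0/2 = 52.00
n/ν for Z = 254.7/4 = 63.68
n/ν for B = 141.4/4 = 35.35
Smallest n/ν is B → limiting reagent.
Z consumed = (4/4) × 141.4 = 141.4 mol
Z remaining = 254.7 − 141.4 = 113.3 mol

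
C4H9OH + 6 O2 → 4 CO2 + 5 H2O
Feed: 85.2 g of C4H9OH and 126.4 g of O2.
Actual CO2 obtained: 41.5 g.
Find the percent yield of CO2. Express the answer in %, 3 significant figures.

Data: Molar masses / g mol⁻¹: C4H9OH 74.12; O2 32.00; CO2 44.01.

35.8 %

n(C4H9OH) = 85.20 / 74.12 = 1.149 mol
n(O2) = 126.4 / 32.00 = 3.950 mol
n/ν for C4H9OH = 1.149/1 = 1.149
n/ν for O2 = 3.950/6 = 0.6583
Smallest n/ν is O2 → limiting reagent.
theoretical n(CO2) = (4/6) × 3.950 = 2.633 mol → 115.9 g
% yield = 41.5 / 115.9 × 100 = 35.81 %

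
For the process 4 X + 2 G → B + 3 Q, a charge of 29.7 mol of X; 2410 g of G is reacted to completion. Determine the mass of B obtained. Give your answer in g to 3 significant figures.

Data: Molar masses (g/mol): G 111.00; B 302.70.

n(X) = 29.70 mol
n(G) = 2410 / 111.00 = 21.71 mol
n/ν → X: 7.425, G: 10.86; X is limiting.
n(B) = (1/4) × 29.70 = 7.425 mol
mass = 7.425 × 302.70 = 2248 g

2250 g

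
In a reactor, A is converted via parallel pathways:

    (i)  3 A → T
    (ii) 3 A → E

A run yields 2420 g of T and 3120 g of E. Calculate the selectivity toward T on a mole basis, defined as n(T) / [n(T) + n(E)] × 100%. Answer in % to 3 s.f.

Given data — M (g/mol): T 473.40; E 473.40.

n(T) = 2420 / 473.40 = 5.112 mol
n(E) = 3120 / 473.40 = 6.591 mol
selectivity = 5.112/(5.112+6.591) × 100 = 43.68 %

43.7 %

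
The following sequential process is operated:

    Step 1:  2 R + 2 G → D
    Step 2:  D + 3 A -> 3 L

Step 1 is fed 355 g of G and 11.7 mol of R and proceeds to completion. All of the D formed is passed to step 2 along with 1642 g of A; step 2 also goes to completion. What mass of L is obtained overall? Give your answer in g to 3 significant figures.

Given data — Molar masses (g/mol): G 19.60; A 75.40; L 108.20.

Step 1:
n(G) = 355.0 / 19.60 = 18.11 mol
n(R) = 11.70 mol
n/ν for G = 18.11/2 = 9.055
n/ν for R = 11.70/2 = 5.850
Smallest n/ν is R → limiting reagent.
n(D) produced = (1/2) × 11.70 = 5.850 mol
Step 2:
n(D) available = 5.850 mol
n(A) = 1642 / 75.40 = 21.78 mol
n/ν for D = 5.850/1 = 5.850
n/ν for A = 21.78/3 = 7.260
Smallest n/ν is D → limiting reagent.
n(L) = (3/1) × 5.850 = 17.55 mol
mass = 17.55 × 108.20 = 1899 g

1900 g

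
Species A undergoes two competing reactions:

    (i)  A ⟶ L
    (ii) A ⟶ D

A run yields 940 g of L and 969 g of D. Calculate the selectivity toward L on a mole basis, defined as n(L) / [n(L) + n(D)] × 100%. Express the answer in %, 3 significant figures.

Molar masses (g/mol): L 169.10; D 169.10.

n(L) = 940 / 169.10 = 5.559 mol
n(D) = 969 / 169.10 = 5.730 mol
selectivity = 5.559/(5.559+5.730) × 100 = 49.24 %

49.2 %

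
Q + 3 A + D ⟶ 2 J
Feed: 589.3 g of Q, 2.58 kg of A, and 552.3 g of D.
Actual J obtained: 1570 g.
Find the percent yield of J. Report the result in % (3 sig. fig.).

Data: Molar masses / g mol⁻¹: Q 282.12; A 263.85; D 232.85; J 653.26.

n(Q) = 589.3 / 282.12 = 2.089 mol
n(A) = 2.580×1000 / 263.85 = 9.778 mol
n(D) = 552.3 / 232.85 = 2.372 mol
n/ν for Q = 2.089/1 = 2.089
n/ν for A = 9.778/3 = 3.259
n/ν for D = 2.372/1 = 2.372
Smallest n/ν is Q → limiting reagent.
theoretical n(J) = (2/1) × 2.089 = 4.178 mol → 2729 g
% yield = 1570 / 2729 × 100 = 57.53 %

57.5 %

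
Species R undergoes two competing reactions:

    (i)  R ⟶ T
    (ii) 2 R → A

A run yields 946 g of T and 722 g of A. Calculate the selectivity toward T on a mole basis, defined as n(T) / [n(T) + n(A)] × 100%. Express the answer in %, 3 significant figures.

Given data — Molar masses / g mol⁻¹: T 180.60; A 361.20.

n(T) = 946 / 180.60 = 5.238 mol
n(A) = 722 / 361.20 = 1.999 mol
selectivity = 5.238/(5.238+1.999) × 100 = 72.38 %

72.4 %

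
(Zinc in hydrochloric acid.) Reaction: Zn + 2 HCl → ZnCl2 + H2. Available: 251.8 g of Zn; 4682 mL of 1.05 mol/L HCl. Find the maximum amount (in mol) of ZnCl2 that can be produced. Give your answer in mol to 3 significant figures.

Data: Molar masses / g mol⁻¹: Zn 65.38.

2.46 mol

n(Zn) = 251.8 / 65.38 = 3.851 mol
n(HCl) = 1.05 × 4682/1000 = 4.916 mol
n/ν → Zn: 3.851, HCl: 2.458; HCl is limiting.
n(ZnCl2) = (1/2) × 4.916 = 2.458 mol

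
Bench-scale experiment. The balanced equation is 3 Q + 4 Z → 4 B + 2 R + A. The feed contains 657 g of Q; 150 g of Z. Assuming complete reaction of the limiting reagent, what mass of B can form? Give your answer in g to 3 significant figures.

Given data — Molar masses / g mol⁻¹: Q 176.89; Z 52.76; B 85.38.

n(Q) = 657.0 / 176.89 = 3.714 mol
n(Z) = 150.0 / 52.76 = 2.843 mol
n/ν → Q: 1.238, Z: 0.7108; Z is limiting.
n(B) = (4/4) × 2.843 = 2.843 mol
mass = 2.843 × 85.38 = 242.7 g

243 g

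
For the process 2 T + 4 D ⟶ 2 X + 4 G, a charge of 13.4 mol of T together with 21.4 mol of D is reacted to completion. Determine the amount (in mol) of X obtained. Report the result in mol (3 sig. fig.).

10.7 mol

n(T) = 13.40 mol
n(D) = 21.40 mol
n/ν for T = 13.40/2 = 6.700
n/ν for D = 21.40/4 = 5.350
Smallest n/ν is D → limiting reagent.
n(X) = (2/4) × 21.40 = 10.70 mol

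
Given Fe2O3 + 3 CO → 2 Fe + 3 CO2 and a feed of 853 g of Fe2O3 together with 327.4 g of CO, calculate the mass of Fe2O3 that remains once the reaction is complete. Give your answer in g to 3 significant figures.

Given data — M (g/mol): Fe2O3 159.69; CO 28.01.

231 g

n(Fe2O3) = 853.0 / 159.69 = 5.342 mol
n(CO) = 327.4 / 28.01 = 11.69 mol
n/ν for Fe2O3 = 5.342/1 = 5.342
n/ν for CO = 11.69/3 = 3.897
Smallest n/ν is CO → limiting reagent.
Fe2O3 consumed = (1/3) × 11.69 = 3.897 mol
Fe2O3 remaining = 5.342 − 3.897 = 1.445 mol
mass = 1.445 × 159.69 = 230.8 g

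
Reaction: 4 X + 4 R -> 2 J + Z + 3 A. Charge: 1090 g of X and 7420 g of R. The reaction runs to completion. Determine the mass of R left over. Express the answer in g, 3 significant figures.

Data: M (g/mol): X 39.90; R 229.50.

n(X) = 1090 / 39.90 = 27.32 mol
n(R) = 7420 / 229.50 = 32.33 mol
n/ν for X = 27.32/4 = 6.830
n/ν for R = 32.33/4 = 8.083
Smallest n/ν is X → limiting reagent.
R consumed = (4/4) × 27.32 = 27.32 mol
R remaining = 32.33 − 27.32 = 5.010 mol
mass = 5.010 × 229.50 = 1150 g

1150 g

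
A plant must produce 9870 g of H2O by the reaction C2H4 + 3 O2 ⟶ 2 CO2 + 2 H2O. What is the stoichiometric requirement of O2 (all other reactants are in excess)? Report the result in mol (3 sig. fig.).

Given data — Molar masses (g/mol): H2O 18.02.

n(H2O) = 9870 / 18.02 = 547.7 mol
n(O2) = (3/2) × 547.7 = 821.6 mol

822 mol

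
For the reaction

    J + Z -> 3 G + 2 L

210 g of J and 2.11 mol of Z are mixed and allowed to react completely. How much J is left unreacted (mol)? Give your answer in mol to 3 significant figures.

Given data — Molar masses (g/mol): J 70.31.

0.877 mol

n(J) = 210.0 / 70.31 = 2.987 mol
n(Z) = 2.110 mol
n/ν → J: 2.987, Z: 2.110; Z is limiting.
J consumed = (1/1) × 2.110 = 2.110 mol
J remaining = 2.987 − 2.110 = 0.8770 mol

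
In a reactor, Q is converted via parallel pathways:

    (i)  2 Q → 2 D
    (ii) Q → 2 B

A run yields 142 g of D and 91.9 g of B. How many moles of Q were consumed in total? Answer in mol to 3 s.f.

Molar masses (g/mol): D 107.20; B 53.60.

2.18 mol

n(D) = 142 / 107.20 = 1.325 mol
n(B) = 91.9 / 53.60 = 1.715 mol
n(Q) via (i) = (2/2)×1.325 = 1.325 mol
n(Q) via (ii) = (1/2)×1.715 = 0.8575 mol
total n(Q) = 1.325 + 0.8575 = 2.183 mol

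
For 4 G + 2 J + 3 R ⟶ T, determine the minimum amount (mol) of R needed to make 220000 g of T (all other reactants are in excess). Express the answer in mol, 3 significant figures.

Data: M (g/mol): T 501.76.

1320 mol

n(T) = 220000 / 501.76 = 438.5 mol
n(R) = (3/1) × 438.5 = 1316 mol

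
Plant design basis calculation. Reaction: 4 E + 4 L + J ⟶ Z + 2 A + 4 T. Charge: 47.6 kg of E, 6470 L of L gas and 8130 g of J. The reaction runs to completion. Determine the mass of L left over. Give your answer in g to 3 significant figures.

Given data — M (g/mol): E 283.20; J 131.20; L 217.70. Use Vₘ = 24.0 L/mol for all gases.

n(E) = 47.60×1000 / 283.20 = 168.1 mol
n(L) = 6470 / 24.0 = 269.6 mol
n(J) = 8130 / 131.20 = 61.97 mol
n/ν for E = 168.1/4 = 42.03
n/ν for L = 269.6/4 = 67.40
n/ν for J = 61.97/1 = 61.97
Smallest n/ν is E → limiting reagent.
L consumed = (4/4) × 168.1 = 168.1 mol
L remaining = 269.6 − 168.1 = 101.5 mol
mass = 101.5 × 217.70 = 22100 g

22100 g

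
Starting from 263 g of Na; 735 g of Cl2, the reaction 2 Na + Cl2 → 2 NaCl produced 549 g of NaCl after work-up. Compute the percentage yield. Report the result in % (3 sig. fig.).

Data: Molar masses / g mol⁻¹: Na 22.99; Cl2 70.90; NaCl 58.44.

82.1 %

n(Na) = 263.0 / 22.99 = 11.44 mol
n(Cl2) = 735.0 / 70.90 = 10.37 mol
n/ν for Na = 11.44/2 = 5.720
n/ν for Cl2 = 10.37/1 = 10.37
Smallest n/ν is Na → limiting reagent.
theoretical n(NaCl) = (2/2) × 11.44 = 11.44 mol → 668.6 g
% yield = 549 / 668.6 × 100 = 82.11 %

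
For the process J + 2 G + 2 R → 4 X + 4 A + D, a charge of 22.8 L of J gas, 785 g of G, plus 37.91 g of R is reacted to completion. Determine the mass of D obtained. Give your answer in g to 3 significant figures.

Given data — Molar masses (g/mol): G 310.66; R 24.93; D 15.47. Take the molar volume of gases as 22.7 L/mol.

n(J) = 22.80 / 22.7 = 1.004 mol
n(G) = 785.0 / 310.66 = 2.527 mol
n(R) = 37.91 / 24.93 = 1.521 mol
n/ν for J = 1.004/1 = 1.004
n/ν for G = 2.527/2 = 1.264
n/ν for R = 1.521/2 = 0.7605
Smallest n/ν is R → limiting reagent.
n(D) = (1/2) × 1.521 = 0.7605 mol
mass = 0.7605 × 15.47 = 11.76 g

11.8 g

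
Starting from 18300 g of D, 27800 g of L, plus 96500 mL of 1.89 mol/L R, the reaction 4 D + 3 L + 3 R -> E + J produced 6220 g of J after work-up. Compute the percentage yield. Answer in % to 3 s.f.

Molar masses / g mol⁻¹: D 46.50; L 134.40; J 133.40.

76.7 %

n(D) = 18300 / 46.50 = 393.5 mol
n(L) = 27800 / 134.40 = 206.8 mol
n(R) = 1.89 × 96500/1000 = 182.4 mol
n/ν → D: 98.38, L: 68.93, R: 60.80; R is limiting.
theoretical n(J) = (1/3) × 182.4 = 60.80 mol → 8111 g
% yield = 6220 / 8111 × 100 = 76.69 %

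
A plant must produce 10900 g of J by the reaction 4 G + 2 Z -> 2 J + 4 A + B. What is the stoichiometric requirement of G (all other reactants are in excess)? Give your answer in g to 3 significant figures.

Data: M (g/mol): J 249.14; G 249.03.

n(J) = 10900 / 249.14 = 43.75 mol
n(G) = (4/2) × 43.75 = 87.50 mol
mass = 87.50 × 249.03 = 21790 g

21800 g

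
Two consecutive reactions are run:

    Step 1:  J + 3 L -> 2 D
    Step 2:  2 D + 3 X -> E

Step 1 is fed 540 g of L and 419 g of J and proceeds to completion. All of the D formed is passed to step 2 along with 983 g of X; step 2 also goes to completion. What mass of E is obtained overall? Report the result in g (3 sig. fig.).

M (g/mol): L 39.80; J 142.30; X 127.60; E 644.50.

1660 g

Step 1:
n(L) = 540.0 / 39.80 = 13.57 mol
n(J) = 419.0 / 142.30 = 2.944 mol
n/ν for L = 13.57/3 = 4.523
n/ν for J = 2.944/1 = 2.944
Smallest n/ν is J → limiting reagent.
n(D) produced = (2/1) × 2.944 = 5.888 mol
Step 2:
n(D) available = 5.888 mol
n(X) = 983.0 / 127.60 = 7.704 mol
n/ν for D = 5.888/2 = 2.944
n/ν for X = 7.704/3 = 2.568
Smallest n/ν is X → limiting reagent.
n(E) = (1/3) × 7.704 = 2.568 mol
mass = 2.568 × 644.50 = 1655 g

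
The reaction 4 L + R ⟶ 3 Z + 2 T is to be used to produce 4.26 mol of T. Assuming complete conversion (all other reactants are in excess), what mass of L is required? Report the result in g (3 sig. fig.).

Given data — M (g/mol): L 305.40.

n(T) = 4.260 mol
n(L) = (4/2) × 4.260 = 8.520 mol
mass = 8.520 × 305.40 = 2602 g

2600 g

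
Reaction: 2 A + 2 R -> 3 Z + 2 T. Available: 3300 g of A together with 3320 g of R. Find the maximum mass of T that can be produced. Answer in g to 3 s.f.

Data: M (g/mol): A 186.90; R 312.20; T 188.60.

2010 g

n(A) = 3300 / 186.90 = 17.66 mol
n(R) = 3320 / 312.20 = 10.63 mol
n/ν → A: 8.830, R: 5.315; R is limiting.
n(T) = (2/2) × 10.63 = 10.63 mol
mass = 10.63 × 188.60 = 2005 g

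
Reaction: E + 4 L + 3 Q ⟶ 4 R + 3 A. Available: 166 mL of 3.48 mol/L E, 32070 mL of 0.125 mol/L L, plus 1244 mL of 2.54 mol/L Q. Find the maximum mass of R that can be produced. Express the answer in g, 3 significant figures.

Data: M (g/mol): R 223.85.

n(E) = 3.48 × 166.0/1000 = 0.5777 mol
n(L) = 0.125 × 32070/1000 = 4.009 mol
n(Q) = 2.54 × 1244/1000 = 3.160 mol
n/ν for E = 0.5777/1 = 0.5777
n/ν for L = 4.009/4 = 1.002
n/ν for Q = 3.160/3 = 1.053
Smallest n/ν is E → limiting reagent.
n(R) = (4/1) × 0.5777 = 2.311 mol
mass = 2.311 × 223.85 = 517.3 g

517 g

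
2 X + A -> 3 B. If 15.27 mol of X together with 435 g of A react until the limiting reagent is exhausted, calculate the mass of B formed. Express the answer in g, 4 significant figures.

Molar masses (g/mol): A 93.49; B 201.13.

2808 g

n(X) = 15.27 mol
n(A) = 435.0 / 93.49 = 4.653 mol
n/ν for X = 15.27/2 = 7.635
n/ν for A = 4.653/1 = 4.653
Smallest n/ν is A → limiting reagent.
n(B) = (3/1) × 4.653 = 13.96 mol
mass = 13.96 × 201.13 = 2808 g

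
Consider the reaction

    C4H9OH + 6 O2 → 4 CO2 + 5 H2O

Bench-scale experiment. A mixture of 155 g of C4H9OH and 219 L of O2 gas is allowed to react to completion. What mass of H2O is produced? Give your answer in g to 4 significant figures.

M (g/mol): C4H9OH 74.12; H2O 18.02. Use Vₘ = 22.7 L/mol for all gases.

144.9 g

n(C4H9OH) = 155.0 / 74.12 = 2.091 mol
n(O2) = 219.0 / 22.7 = 9.648 mol
n/ν for C4H9OH = 2.091/1 = 2.091
n/ν for O2 = 9.648/6 = 1.608
Smallest n/ν is O2 → limiting reagent.
n(H2O) = (5/6) × 9.648 = 8.040 mol
mass = 8.040 × 18.02 = 144.9 g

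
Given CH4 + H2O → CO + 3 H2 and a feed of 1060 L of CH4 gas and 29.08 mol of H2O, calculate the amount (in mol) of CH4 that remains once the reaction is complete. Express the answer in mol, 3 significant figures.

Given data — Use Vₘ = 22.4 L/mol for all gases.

18.2 mol

n(CH4) = 1060 / 22.4 = 47.32 mol
n(H2O) = 29.08 mol
n/ν for CH4 = 47.32/1 = 47.32
n/ν for H2O = 29.08/1 = 29.08
Smallest n/ν is H2O → limiting reagent.
CH4 consumed = (1/1) × 29.08 = 29.08 mol
CH4 remaining = 47.32 − 29.08 = 18.24 mol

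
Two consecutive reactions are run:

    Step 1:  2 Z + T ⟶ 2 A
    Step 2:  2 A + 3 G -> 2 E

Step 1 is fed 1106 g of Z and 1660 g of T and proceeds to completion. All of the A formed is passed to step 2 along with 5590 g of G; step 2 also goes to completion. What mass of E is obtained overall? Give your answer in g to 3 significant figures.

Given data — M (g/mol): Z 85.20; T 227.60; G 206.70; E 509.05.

Step 1:
n(Z) = 1106 / 85.20 = 12.98 mol
n(T) = 1660 / 227.60 = 7.293 mol
n/ν for Z = 12.98/2 = 6.490
n/ν for T = 7.293/1 = 7.293
Smallest n/ν is Z → limiting reagent.
n(A) produced = (2/2) × 12.98 = 12.98 mol
Step 2:
n(A) available = 12.98 mol
n(G) = 5590 / 206.70 = 27.04 mol
n/ν for A = 12.98/2 = 6.490
n/ν for G = 27.04/3 = 9.013
Smallest n/ν is A → limiting reagent.
n(E) = (2/2) × 12.98 = 12.98 mol
mass = 12.98 × 509.05 = 6607 g

6610 g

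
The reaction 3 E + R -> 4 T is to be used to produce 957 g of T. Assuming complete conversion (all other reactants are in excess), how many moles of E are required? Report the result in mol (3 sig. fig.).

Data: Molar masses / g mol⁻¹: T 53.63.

n(T) = 957 / 53.63 = 17.84 mol
n(E) = (3/4) × 17.84 = 13.38 mol

13.4 mol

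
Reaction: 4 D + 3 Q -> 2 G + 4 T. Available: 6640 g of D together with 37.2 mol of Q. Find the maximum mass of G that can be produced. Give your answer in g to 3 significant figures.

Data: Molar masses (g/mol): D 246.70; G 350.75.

n(D) = 6640 / 246.70 = 26.92 mol
n(Q) = 37.20 mol
n/ν for D = 26.92/4 = 6.730
n/ν for Q = 37.20/3 = 12.40
Smallest n/ν is D → limiting reagent.
n(G) = (2/4) × 26.92 = 13.46 mol
mass = 13.46 × 350.75 = 4721 g

4720 g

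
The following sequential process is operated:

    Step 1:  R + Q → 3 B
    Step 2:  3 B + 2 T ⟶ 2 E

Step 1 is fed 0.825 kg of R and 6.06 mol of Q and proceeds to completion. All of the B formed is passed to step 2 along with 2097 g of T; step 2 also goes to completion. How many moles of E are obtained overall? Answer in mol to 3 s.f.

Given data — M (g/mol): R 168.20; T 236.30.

Step 1:
n(R) = 0.8250×1000 / 168.20 = 4.905 mol
n(Q) = 6.060 mol
n/ν → R: 4.905, Q: 6.060; R is limiting.
n(B) produced = (3/1) × 4.905 = 14.72 mol
Step 2:
n(B) available = 14.72 mol
n(T) = 2097 / 236.30 = 8.874 mol
n/ν → B: 4.907, T: 4.437; T is limiting.
n(E) = (2/2) × 8.874 = 8.874 mol

8.87 mol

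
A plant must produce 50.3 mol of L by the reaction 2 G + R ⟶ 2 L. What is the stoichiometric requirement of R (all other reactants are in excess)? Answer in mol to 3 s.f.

n(L) = 50.30 mol
n(R) = (1/2) × 50.30 = 25.15 mol

25.2 mol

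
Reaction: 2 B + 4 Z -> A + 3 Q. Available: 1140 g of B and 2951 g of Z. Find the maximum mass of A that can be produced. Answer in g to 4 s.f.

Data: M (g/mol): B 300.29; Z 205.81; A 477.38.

906.1 g

n(B) = 1140 / 300.29 = 3.796 mol
n(Z) = 2951 / 205.81 = 14.34 mol
n/ν for B = 3.796/2 = 1.898
n/ν for Z = 14.34/4 = 3.585
Smallest n/ν is B → limiting reagent.
n(A) = (1/2) × 3.796 = 1.898 mol
mass = 1.898 × 477.38 = 906.1 g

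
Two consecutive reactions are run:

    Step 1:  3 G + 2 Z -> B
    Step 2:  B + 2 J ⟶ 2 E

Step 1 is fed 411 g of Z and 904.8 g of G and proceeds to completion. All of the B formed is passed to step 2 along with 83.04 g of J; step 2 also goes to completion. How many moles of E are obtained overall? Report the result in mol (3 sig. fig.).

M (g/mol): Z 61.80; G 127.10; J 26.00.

Step 1:
n(Z) = 411.0 / 61.80 = 6.650 mol
n(G) = 904.8 / 127.10 = 7.119 mol
n/ν for Z = 6.650/2 = 3.325
n/ν for G = 7.119/3 = 2.373
Smallest n/ν is G → limiting reagent.
n(B) produced = (1/3) × 7.119 = 2.373 mol
Step 2:
n(B) available = 2.373 mol
n(J) = 83.04 / 26.00 = 3.194 mol
n/ν for B = 2.373/1 = 2.373
n/ν for J = 3.194/2 = 1.597
Smallest n/ν is J → limiting reagent.
n(E) = (2/2) × 3.194 = 3.194 mol

3.19 mol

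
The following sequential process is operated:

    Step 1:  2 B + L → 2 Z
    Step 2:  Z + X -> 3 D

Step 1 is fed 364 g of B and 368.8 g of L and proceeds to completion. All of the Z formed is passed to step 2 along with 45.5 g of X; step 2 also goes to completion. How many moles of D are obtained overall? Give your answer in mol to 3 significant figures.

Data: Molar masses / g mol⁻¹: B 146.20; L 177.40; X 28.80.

4.74 mol

Step 1:
n(B) = 364.0 / 146.20 = 2.490 mol
n(L) = 368.8 / 177.40 = 2.079 mol
n/ν for B = 2.490/2 = 1.245
n/ν for L = 2.079/1 = 2.079
Smallest n/ν is B → limiting reagent.
n(Z) produced = (2/2) × 2.490 = 2.490 mol
Step 2:
n(Z) available = 2.490 mol
n(X) = 45.50 / 28.80 = 1.580 mol
n/ν for Z = 2.490/1 = 2.490
n/ν for X = 1.580/1 = 1.580
Smallest n/ν is X → limiting reagent.
n(D) = (3/1) × 1.580 = 4.740 mol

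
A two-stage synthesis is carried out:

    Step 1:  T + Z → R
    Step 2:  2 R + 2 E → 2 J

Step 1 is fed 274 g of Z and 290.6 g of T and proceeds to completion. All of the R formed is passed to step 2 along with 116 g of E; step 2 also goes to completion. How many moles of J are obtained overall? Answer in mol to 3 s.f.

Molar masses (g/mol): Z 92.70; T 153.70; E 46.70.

1.89 mol

Step 1:
n(Z) = 274.0 / 92.70 = 2.956 mol
n(T) = 290.6 / 153.70 = 1.891 mol
n/ν for Z = 2.956/1 = 2.956
n/ν for T = 1.891/1 = 1.891
Smallest n/ν is T → limiting reagent.
n(R) produced = (1/1) × 1.891 = 1.891 mol
Step 2:
n(R) available = 1.891 mol
n(E) = 116.0 / 46.70 = 2.484 mol
n/ν for R = 1.891/2 = 0.9455
n/ν for E = 2.484/2 = 1.242
Smallest n/ν is R → limiting reagent.
n(J) = (2/2) × 1.891 = 1.891 mol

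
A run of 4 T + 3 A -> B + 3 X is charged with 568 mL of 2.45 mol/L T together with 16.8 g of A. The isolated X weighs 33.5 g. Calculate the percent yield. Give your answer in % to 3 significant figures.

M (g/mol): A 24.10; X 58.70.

81.9 %

n(T) = 2.45 × 568.0/1000 = 1.392 mol
n(A) = 16.80 / 24.10 = 0.6971 mol
n/ν for T = 1.392/4 = 0.3480
n/ν for A = 0.6971/3 = 0.2324
Smallest n/ν is A → limiting reagent.
theoretical n(X) = (3/3) × 0.6971 = 0.6971 mol → 40.92 g
% yield = 33.5 / 40.92 × 100 = 81.87 %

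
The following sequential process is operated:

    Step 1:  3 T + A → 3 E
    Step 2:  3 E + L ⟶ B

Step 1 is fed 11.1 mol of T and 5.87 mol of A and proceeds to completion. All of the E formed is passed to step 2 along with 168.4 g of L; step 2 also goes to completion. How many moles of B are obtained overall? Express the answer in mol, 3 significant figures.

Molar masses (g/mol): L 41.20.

3.70 mol

Step 1:
n(T) = 11.10 mol
n(A) = 5.870 mol
n/ν for T = 11.10/3 = 3.700
n/ν for A = 5.870/1 = 5.870
Smallest n/ν is T → limiting reagent.
n(E) produced = (3/3) × 11.10 = 11.10 mol
Step 2:
n(E) available = 11.10 mol
n(L) = 168.4 / 41.20 = 4.087 mol
n/ν for E = 11.10/3 = 3.700
n/ν for L = 4.087/1 = 4.087
Smallest n/ν is E → limiting reagent.
n(B) = (1/3) × 11.10 = 3.700 mol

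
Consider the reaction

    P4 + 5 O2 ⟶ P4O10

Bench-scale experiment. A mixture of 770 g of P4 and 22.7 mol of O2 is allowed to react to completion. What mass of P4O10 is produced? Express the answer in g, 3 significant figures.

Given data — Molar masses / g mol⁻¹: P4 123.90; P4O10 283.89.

n(P4) = 770.0 / 123.90 = 6.215 mol
n(O2) = 22.70 mol
n/ν for P4 = 6.215/1 = 6.215
n/ν for O2 = 22.70/5 = 4.540
Smallest n/ν is O2 → limiting reagent.
n(P4O10) = (1/5) × 22.70 = 4.540 mol
mass = 4.540 × 283.89 = 1289 g

1290 g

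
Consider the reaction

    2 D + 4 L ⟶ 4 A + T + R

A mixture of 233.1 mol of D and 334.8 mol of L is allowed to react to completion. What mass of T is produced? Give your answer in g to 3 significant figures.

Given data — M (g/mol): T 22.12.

1850 g

n(D) = 233.1 mol
n(L) = 334.8 mol
n/ν for D = 233.1/2 = 116.6
n/ν for L = 334.8/4 = 83.70
Smallest n/ν is L → limiting reagent.
n(T) = (1/4) × 334.8 = 83.70 mol
mass = 83.70 × 22.12 = 1851 g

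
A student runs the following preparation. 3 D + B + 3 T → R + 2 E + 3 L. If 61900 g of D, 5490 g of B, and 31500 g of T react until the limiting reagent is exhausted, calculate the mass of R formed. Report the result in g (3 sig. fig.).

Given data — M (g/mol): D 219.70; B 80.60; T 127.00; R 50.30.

n(D) = 61900 / 219.70 = 281.7 mol
n(B) = 5490 / 80.60 = 68.11 mol
n(T) = 31500 / 127.00 = 248.0 mol
n/ν for D = 281.7/3 = 93.90
n/ν for B = 68.11/1 = 68.11
n/ν for T = 248.0/3 = 82.67
Smallest n/ν is B → limiting reagent.
n(R) = (1/1) × 68.11 = 68.11 mol
mass = 68.11 × 50.30 = 3426 g

3430 g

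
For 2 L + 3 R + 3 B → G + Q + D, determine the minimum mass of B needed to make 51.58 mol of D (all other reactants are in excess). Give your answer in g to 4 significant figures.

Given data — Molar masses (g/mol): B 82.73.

12800 g

n(D) = 51.58 mol
n(B) = (3/1) × 51.58 = 154.7 mol
mass = 154.7 × 82.73 = 12800 g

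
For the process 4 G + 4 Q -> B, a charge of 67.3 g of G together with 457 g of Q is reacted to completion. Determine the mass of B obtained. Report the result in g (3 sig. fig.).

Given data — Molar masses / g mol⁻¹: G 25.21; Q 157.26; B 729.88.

n(G) = 67.30 / 25.21 = 2.670 mol
n(Q) = 457.0 / 157.26 = 2.906 mol
n/ν → G: 0.6675, Q: 0.7265; G is limiting.
n(B) = (1/4) × 2.670 = 0.6675 mol
mass = 0.6675 × 729.88 = 487.2 g

487 g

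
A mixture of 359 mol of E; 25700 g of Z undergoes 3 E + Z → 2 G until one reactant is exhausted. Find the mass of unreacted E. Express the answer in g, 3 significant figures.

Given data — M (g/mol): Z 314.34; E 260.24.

n(E) = 359.0 mol
n(Z) = 25700 / 314.34 = 81.76 mol
n/ν → E: 119.7, Z: 81.76; Z is limiting.
E consumed = (3/1) × 81.76 = 245.3 mol
E remaining = 359.0 − 245.3 = 113.7 mol
mass = 113.7 × 260.24 = 29590 g

29600 g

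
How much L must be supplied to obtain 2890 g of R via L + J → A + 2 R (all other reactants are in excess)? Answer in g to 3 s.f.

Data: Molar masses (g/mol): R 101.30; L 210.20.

n(R) = 2890 / 101.30 = 28.53 mol
n(L) = (1/2) × 28.53 = 14.27 mol
mass = 14.27 × 210.20 = 3000 g

3000 g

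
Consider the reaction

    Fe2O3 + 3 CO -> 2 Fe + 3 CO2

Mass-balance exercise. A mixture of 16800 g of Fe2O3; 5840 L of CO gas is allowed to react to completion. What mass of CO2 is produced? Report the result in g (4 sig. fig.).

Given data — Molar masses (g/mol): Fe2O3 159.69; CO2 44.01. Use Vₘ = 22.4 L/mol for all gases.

11470 g

n(Fe2O3) = 16800 / 159.69 = 105.2 mol
n(CO) = 5840 / 22.4 = 260.7 mol
n/ν → Fe2O3: 105.2, CO: 86.90; CO is limiting.
n(CO2) = (3/3) × 260.7 = 260.7 mol
mass = 260.7 × 44.01 = 11470 g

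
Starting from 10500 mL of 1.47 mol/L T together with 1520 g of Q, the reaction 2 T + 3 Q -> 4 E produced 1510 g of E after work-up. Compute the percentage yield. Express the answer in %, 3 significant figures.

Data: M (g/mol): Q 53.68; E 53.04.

92.2 %

n(T) = 1.47 × 10500/1000 = 15.44 mol
n(Q) = 1520 / 53.68 = 28.32 mol
n/ν for T = 15.44/2 = 7.720
n/ν for Q = 28.32/3 = 9.440
Smallest n/ν is T → limiting reagent.
theoretical n(E) = (4/2) × 15.44 = 30.88 mol → 1638 g
% yield = 1510 / 1638 × 100 = 92.19 %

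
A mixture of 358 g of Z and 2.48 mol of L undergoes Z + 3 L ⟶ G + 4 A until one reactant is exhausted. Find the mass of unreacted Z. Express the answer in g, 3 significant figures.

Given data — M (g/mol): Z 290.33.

n(Z) = 358.0 / 290.33 = 1.233 mol
n(L) = 2.480 mol
n/ν → Z: 1.233, L: 0.8267; L is limiting.
Z consumed = (1/3) × 2.480 = 0.8267 mol
Z remaining = 1.233 − 0.8267 = 0.4063 mol
mass = 0.4063 × 290.33 = 118.0 g

118 g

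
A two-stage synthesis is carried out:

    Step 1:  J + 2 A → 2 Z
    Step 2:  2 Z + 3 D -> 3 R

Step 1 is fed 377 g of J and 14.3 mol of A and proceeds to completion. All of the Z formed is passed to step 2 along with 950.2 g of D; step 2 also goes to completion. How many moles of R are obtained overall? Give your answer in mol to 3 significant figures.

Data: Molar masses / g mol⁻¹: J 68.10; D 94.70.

Step 1:
n(J) = 377.0 / 68.10 = 5.536 mol
n(A) = 14.30 mol
n/ν for J = 5.536/1 = 5.536
n/ν for A = 14.30/2 = 7.150
Smallest n/ν is J → limiting reagent.
n(Z) produced = (2/1) × 5.536 = 11.07 mol
Step 2:
n(Z) available = 11.07 mol
n(D) = 950.2 / 94.70 = 10.03 mol
n/ν for Z = 11.07/2 = 5.535
n/ν for D = 10.03/3 = 3.343
Smallest n/ν is D → limiting reagent.
n(R) = (3/3) × 10.03 = 10.03 mol

10.0 mol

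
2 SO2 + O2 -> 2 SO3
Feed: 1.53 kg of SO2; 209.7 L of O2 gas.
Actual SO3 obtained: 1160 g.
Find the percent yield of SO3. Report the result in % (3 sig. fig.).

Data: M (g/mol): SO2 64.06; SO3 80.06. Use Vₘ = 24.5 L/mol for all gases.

84.6 %

n(SO2) = 1.530×1000 / 64.06 = 23.88 mol
n(O2) = 209.7 / 24.5 = 8.559 mol
n/ν for SO2 = 23.88/2 = 11.94
n/ν for O2 = 8.559/1 = 8.559
Smallest n/ν is O2 → limiting reagent.
theoretical n(SO3) = (2/1) × 8.559 = 17.12 mol → 1371 g
% yield = 1160 / 1371 × 100 = 84.61 %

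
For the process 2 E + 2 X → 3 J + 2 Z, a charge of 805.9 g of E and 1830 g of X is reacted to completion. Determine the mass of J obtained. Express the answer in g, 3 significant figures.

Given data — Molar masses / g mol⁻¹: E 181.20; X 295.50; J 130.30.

869 g

n(E) = 805.9 / 181.20 = 4.448 mol
n(X) = 1830 / 295.50 = 6.193 mol
n/ν for E = 4.448/2 = 2.224
n/ν for X = 6.193/2 = 3.097
Smallest n/ν is E → limiting reagent.
n(J) = (3/2) × 4.448 = 6.672 mol
mass = 6.672 × 130.30 = 869.4 g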